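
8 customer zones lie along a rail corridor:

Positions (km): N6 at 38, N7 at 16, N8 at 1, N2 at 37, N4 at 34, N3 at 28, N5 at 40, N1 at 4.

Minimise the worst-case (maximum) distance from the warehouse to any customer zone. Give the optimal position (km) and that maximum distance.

location 20.5, max distance 19.5

The 1-center on a line is the midpoint of the two extreme points: leftmost at 1, rightmost at 40.
Optimal location = (1 + 40)/2 = 20.5; maximum distance = (40 − 1)/2 = 19.5.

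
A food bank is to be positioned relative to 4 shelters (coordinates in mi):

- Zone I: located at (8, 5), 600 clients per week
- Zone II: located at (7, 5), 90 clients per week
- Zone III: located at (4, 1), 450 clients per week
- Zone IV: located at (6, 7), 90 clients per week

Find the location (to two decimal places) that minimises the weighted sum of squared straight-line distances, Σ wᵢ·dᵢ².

The minimiser of Σwᵢ‖p−pᵢ‖² is the weighted centroid p* = (Σwᵢpᵢ)/(Σwᵢ).
Σwᵢ = 1230.
Σwᵢxᵢ = 600·8 + 90·7 + 450·4 + 90·6 = 7770.
Σwᵢyᵢ = 600·5 + 90·5 + 450·1 + 90·7 = 4530.
x* = 7770/1230 = 6.32, y* = 4530/1230 = 3.68.

(6.32, 3.68)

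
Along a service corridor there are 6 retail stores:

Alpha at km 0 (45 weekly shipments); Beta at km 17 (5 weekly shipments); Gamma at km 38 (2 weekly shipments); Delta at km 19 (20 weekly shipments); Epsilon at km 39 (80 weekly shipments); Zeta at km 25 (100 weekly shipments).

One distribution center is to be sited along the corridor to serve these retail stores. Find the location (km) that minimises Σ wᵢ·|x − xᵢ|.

For a sum of weighted absolute distances on a line, the optimum is the weighted median (not the mean). Total weight W = 252; half-weight = 126.
Sort by position and accumulate weight:
  km 0 (Alpha, w=45) → cum 45
  km 17 (Beta, w=5) → cum 50
  km 19 (Delta, w=20) → cum 70
  km 25 (Zeta, w=100) → cum 170  ≥ 126 → median here
  km 38 (Gamma, w=2) → cum 172
  km 39 (Epsilon, w=80) → cum 252
Optimal location: km 25.

x = 25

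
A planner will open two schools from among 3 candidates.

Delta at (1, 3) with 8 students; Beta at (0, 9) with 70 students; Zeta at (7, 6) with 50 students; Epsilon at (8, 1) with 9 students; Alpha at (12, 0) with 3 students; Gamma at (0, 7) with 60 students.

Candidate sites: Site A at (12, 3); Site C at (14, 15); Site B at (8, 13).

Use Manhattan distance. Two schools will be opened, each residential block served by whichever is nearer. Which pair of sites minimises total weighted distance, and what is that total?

Evaluate every pair (each demand assigned to the nearer of the two):
  {Site A, Site B}: total = 2231
  {Site C, Site B}: total = 2375
  {Site A, Site C}: total = 2771
Best pair: {Site A, Site B} with total 2231.

{Site A, Site B}, total 2231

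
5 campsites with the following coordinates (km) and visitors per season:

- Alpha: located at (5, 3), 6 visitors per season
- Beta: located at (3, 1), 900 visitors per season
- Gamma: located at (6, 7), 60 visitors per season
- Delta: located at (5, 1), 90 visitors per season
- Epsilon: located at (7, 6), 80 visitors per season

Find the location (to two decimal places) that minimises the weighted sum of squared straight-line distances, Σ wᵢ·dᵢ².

The minimiser of Σwᵢ‖p−pᵢ‖² is the weighted centroid p* = (Σwᵢpᵢ)/(Σwᵢ).
Σwᵢ = 1136.
Σwᵢxᵢ = 6·5 + 900·3 + 60·6 + 90·5 + 80·7 = 4100.
Σwᵢyᵢ = 6·3 + 900·1 + 60·7 + 90·1 + 80·6 = 1908.
x* = 4100/1136 = 3.61, y* = 1908/1136 = 1.68.

(3.61, 1.68)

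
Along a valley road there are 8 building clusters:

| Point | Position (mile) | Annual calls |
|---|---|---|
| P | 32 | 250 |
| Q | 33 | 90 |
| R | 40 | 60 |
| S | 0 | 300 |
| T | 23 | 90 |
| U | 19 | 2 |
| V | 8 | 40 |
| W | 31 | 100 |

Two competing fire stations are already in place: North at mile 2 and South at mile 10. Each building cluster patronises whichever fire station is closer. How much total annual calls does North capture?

The indifferent point is the midpoint (2+10)/2 = 6; building clusters left of it (closer to North at 2) go to North, those right go to South.
  S at 0 (w=300) → North
  V at 8 (w=40) → South
  U at 19 (w=2) → South
  T at 23 (w=90) → South
  W at 31 (w=100) → South
  P at 32 (w=250) → South
  Q at 33 (w=90) → South
  R at 40 (w=60) → South
North captures 300; South captures 632.

300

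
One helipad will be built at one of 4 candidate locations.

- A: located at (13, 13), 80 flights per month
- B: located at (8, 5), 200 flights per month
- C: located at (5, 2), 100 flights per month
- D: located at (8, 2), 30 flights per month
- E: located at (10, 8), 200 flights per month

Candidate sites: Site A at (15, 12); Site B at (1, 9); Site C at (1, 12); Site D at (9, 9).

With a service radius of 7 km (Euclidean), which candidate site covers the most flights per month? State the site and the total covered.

Coverage radius r = 7 km; a point is covered iff (Δx)²+(Δy)² ≤ 7² = 49.
  Site A (15, 12): covers {A, E} → 280
  Site B (1, 9): covers {none} → 0
  Site C (1, 12): covers {none} → 0
  Site D (9, 9): covers {A, B, E} → 480
Maximum coverage at Site D: 480 flights per month.

Site D, covering 480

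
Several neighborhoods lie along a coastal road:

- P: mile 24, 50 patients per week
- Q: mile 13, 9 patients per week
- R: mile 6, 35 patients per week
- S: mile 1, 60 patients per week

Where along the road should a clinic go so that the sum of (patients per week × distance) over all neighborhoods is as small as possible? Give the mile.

x = 6

For a sum of weighted absolute distances on a line, the optimum is the weighted median (not the mean). Total weight W = 154; half-weight = 77.
Sort by position and accumulate weight:
  mile 1 (S, w=60) → cum 60
  mile 6 (R, w=35) → cum 95  ≥ 77 → median here
  mile 13 (Q, w=9) → cum 104
  mile 24 (P, w=50) → cum 154
Optimal location: mile 6.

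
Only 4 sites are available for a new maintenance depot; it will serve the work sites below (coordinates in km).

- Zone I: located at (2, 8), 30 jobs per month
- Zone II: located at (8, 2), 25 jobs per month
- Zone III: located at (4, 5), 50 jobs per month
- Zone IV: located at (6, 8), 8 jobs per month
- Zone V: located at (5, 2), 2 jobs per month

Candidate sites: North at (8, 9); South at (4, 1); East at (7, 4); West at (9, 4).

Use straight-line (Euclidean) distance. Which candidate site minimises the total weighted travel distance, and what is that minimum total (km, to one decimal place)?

Total weighted distance at each candidate:
  North (8, 9): total = 673.4
  South (4, 1): total = 582.6
  East (7, 4): total = 444.8
  West (9, 4): total = 601.7
Minimum is at East with total 444.8 km.

East, total 444.8 km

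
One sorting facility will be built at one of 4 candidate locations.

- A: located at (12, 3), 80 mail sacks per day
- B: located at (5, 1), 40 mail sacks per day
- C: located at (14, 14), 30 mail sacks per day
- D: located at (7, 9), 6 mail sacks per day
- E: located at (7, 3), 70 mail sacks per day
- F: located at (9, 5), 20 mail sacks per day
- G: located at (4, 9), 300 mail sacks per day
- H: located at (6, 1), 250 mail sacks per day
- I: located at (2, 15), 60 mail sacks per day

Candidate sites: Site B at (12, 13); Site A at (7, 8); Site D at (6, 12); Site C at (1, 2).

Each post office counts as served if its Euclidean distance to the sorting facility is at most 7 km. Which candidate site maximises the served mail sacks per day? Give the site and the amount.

Site A, covering 396

Coverage radius r = 7 km; a point is covered iff (Δx)²+(Δy)² ≤ 7² = 49.
  Site B (12, 13): covers {C, D} → 36
  Site A (7, 8): covers {D, E, F, G} → 396
  Site D (6, 12): covers {D, G, I} → 366
  Site C (1, 2): covers {B, E, H} → 360
Maximum coverage at Site A: 396 mail sacks per day.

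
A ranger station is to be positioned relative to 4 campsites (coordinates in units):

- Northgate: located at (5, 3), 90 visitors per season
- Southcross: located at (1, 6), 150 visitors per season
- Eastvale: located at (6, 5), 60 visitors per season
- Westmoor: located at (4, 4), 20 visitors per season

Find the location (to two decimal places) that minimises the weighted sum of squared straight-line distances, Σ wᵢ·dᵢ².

The minimiser of Σwᵢ‖p−pᵢ‖² is the weighted centroid p* = (Σwᵢpᵢ)/(Σwᵢ).
Σwᵢ = 320.
Σwᵢxᵢ = 90·5 + 150·1 + 60·6 + 20·4 = 1040.
Σwᵢyᵢ = 90·3 + 150·6 + 60·5 + 20·4 = 1550.
x* = 1040/320 = 3.25, y* = 1550/320 = 4.84.

(3.25, 4.84)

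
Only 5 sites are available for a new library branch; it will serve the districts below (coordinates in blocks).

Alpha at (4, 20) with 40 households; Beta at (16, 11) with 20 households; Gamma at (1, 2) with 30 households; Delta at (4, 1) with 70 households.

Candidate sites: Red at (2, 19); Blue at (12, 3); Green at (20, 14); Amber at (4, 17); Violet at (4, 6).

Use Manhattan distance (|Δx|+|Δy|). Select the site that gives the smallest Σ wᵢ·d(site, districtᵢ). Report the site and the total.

Total weighted distance at each candidate:
  Red (2, 19): total = 2500
  Blue (12, 3): total = 2300
  Green (20, 14): total = 3980
  Amber (4, 17): total = 2140
  Violet (4, 6): total = 1460
Minimum is at Violet with total 1460 blocks.

Violet, total 1460 blocks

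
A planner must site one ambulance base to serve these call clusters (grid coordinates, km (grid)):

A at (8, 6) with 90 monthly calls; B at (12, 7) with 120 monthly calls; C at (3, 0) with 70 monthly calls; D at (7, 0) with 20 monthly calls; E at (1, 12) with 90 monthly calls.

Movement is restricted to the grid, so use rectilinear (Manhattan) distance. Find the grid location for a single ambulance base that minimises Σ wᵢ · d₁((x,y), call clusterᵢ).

(8, 7)

Manhattan distance separates: Σwᵢ(|x−xᵢ|+|y−yᵢ|) = Σwᵢ|x−xᵢ| + Σwᵢ|y−yᵢ|, so x and y are optimised independently as 1-D weighted medians.
Total weight W = 390; half = 195.
x-coordinate, sorted with cumulative weight:
  x=1 (E, w=90) cum 90
  x=3 (C, w=70) cum 160
  x=7 (D, w=20) cum 180
  x=8 (A, w=90) cum 270  ← median
  x=12 (B, w=120) cum 390
⇒ x* = 8
y-coordinate, sorted with cumulative weight:
  y=0 (C, w=70) cum 70
  y=0 (D, w=20) cum 90
  y=6 (A, w=90) cum 180
  y=7 (B, w=120) cum 300  ← median
  y=12 (E, w=90) cum 390
⇒ y* = 7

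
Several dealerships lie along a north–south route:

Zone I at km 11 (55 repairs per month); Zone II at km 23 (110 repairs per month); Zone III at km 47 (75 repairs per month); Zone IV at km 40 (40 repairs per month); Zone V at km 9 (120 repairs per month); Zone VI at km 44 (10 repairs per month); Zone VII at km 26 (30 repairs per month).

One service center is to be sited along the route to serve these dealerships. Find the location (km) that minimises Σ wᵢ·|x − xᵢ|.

For a sum of weighted absolute distances on a line, the optimum is the weighted median (not the mean). Total weight W = 440; half-weight = 220.
Sort by position and accumulate weight:
  km 9 (Zone V, w=120) → cum 120
  km 11 (Zone I, w=55) → cum 175
  km 23 (Zone II, w=110) → cum 285  ≥ 220 → median here
  km 26 (Zone VII, w=30) → cum 315
  km 40 (Zone IV, w=40) → cum 355
  km 44 (Zone VI, w=10) → cum 365
  km 47 (Zone III, w=75) → cum 440
Optimal location: km 23.

x = 23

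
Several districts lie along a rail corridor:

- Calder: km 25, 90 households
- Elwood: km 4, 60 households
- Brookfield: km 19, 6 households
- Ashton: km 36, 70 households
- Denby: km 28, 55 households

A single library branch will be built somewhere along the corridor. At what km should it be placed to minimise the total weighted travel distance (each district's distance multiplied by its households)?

x = 25

For a sum of weighted absolute distances on a line, the optimum is the weighted median (not the mean). Total weight W = 281; half-weight = 140.5.
Sort by position and accumulate weight:
  km 4 (Elwood, w=60) → cum 60
  km 19 (Brookfield, w=6) → cum 66
  km 25 (Calder, w=90) → cum 156  ≥ 140.5 → median here
  km 28 (Denby, w=55) → cum 211
  km 36 (Ashton, w=70) → cum 281
Optimal location: km 25.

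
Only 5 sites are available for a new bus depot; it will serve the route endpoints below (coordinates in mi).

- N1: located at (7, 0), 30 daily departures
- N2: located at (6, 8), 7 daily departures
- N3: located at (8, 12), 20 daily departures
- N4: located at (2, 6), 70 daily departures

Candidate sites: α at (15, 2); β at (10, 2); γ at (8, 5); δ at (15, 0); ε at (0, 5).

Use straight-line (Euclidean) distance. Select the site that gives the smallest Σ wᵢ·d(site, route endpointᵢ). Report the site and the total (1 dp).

Total weighted distance at each candidate:
  α (15, 2): total = 1519.3
  β (10, 2): total = 988.7
  γ (8, 5): total = 744.0
  δ (15, 0): total = 1604.4
  ε (0, 5): total = 674.2
Minimum is at ε with total 674.2 mi.

ε, total 674.2 mi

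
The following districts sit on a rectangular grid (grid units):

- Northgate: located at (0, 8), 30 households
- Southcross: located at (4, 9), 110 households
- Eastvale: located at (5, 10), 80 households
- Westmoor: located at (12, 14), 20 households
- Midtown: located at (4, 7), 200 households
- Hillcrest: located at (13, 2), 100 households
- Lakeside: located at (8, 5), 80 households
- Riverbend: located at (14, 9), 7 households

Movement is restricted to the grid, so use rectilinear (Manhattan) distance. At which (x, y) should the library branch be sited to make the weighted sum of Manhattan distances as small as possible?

(4, 7)

Manhattan distance separates: Σwᵢ(|x−xᵢ|+|y−yᵢ|) = Σwᵢ|x−xᵢ| + Σwᵢ|y−yᵢ|, so x and y are optimised independently as 1-D weighted medians.
Total weight W = 627; half = 313.5.
x-coordinate, sorted with cumulative weight:
  x=0 (Northgate, w=30) cum 30
  x=4 (Southcross, w=110) cum 140
  x=4 (Midtown, w=200) cum 340  ← median
  x=5 (Eastvale, w=80) cum 420
  x=8 (Lakeside, w=80) cum 500
  x=12 (Westmoor, w=20) cum 520
  x=13 (Hillcrest, w=100) cum 620
  x=14 (Riverbend, w=7) cum 627
⇒ x* = 4
y-coordinate, sorted with cumulative weight:
  y=2 (Hillcrest, w=100) cum 100
  y=5 (Lakeside, w=80) cum 180
  y=7 (Midtown, w=200) cum 380  ← median
  y=8 (Northgate, w=30) cum 410
  y=9 (Southcross, w=110) cum 520
  y=9 (Riverbend, w=7) cum 527
  y=10 (Eastvale, w=80) cum 607
  y=14 (Westmoor, w=20) cum 627
⇒ y* = 7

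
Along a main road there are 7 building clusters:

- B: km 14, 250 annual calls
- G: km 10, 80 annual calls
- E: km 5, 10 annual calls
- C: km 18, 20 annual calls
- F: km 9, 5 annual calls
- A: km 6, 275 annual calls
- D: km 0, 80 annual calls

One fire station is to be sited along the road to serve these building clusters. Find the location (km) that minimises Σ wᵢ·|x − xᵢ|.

For a sum of weighted absolute distances on a line, the optimum is the weighted median (not the mean). Total weight W = 720; half-weight = 360.
Sort by position and accumulate weight:
  km 0 (D, w=80) → cum 80
  km 5 (E, w=10) → cum 90
  km 6 (A, w=275) → cum 365  ≥ 360 → median here
  km 9 (F, w=5) → cum 370
  km 10 (G, w=80) → cum 450
  km 14 (B, w=250) → cum 700
  km 18 (C, w=20) → cum 720
Optimal location: km 6.

x = 6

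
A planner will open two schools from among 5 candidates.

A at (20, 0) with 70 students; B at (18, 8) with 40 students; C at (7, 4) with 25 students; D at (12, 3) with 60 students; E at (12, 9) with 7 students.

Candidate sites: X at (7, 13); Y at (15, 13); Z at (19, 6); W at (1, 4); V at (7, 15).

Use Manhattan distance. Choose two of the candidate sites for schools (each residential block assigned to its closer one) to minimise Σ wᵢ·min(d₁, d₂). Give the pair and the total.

{Z, W}, total 1430

Evaluate every pair (each demand assigned to the nearer of the two):
  {Z, W}: total = 1430
  {X, Z}: total = 1498
  {Z, V}: total = 1555
  {Y, Z}: total = 1609
  {Y, W}: total = 2499
  {X, Y}: total = 2634
  {Y, V}: total = 2684
  {X, W}: total = 3183
  {W, V}: total = 3277
  {X, V}: total = 3648
Best pair: {Z, W} with total 1430.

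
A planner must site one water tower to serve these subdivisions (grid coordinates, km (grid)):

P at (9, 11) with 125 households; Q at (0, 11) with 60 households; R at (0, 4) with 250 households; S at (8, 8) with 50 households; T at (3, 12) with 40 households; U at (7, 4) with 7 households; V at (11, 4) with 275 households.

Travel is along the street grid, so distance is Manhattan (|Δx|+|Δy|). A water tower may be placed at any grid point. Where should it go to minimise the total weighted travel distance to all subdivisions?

Manhattan distance separates: Σwᵢ(|x−xᵢ|+|y−yᵢ|) = Σwᵢ|x−xᵢ| + Σwᵢ|y−yᵢ|, so x and y are optimised independently as 1-D weighted medians.
Total weight W = 807; half = 403.5.
x-coordinate, sorted with cumulative weight:
  x=0 (Q, w=60) cum 60
  x=0 (R, w=250) cum 310
  x=3 (T, w=40) cum 350
  x=7 (U, w=7) cum 357
  x=8 (S, w=50) cum 407  ← median
  x=9 (P, w=125) cum 532
  x=11 (V, w=275) cum 807
⇒ x* = 8
y-coordinate, sorted with cumulative weight:
  y=4 (R, w=250) cum 250
  y=4 (U, w=7) cum 257
  y=4 (V, w=275) cum 532  ← median
  y=8 (S, w=50) cum 582
  y=11 (P, w=125) cum 707
  y=11 (Q, w=60) cum 767
  y=12 (T, w=40) cum 807
⇒ y* = 4

(8, 4)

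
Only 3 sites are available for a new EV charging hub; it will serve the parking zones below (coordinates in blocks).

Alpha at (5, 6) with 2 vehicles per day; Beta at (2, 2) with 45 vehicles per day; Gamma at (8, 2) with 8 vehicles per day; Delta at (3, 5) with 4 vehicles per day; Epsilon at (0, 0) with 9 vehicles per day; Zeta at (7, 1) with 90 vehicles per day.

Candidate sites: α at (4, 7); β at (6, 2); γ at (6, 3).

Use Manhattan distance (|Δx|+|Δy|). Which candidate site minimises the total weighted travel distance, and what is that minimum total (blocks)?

β, total 482 blocks

Total weighted distance at each candidate:
  α (4, 7): total = 1312
  β (6, 2): total = 482
  γ (6, 3): total = 628
Minimum is at β with total 482 blocks.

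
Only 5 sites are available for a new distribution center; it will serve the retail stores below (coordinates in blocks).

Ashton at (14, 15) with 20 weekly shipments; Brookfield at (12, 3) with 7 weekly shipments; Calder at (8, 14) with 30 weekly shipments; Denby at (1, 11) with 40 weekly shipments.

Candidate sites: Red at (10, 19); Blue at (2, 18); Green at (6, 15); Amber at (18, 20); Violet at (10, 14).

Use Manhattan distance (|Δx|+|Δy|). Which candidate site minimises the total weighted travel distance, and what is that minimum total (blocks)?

Violet, total 731 blocks

Total weighted distance at each candidate:
  Red (10, 19): total = 1176
  Blue (2, 18): total = 1095
  Green (6, 15): total = 736
  Amber (18, 20): total = 1861
  Violet (10, 14): total = 731
Minimum is at Violet with total 731 blocks.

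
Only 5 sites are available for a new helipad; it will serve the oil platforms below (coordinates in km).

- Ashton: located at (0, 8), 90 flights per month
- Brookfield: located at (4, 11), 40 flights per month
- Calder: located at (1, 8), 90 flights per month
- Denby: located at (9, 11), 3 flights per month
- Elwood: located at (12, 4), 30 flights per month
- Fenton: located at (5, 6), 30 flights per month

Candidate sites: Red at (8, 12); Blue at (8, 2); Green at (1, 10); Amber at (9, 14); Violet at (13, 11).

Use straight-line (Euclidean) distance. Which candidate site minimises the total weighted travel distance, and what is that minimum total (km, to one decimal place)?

Green, total 1077.5 km

Total weighted distance at each candidate:
  Red (8, 12): total = 2169.3
  Blue (8, 2): total = 2435.0
  Green (1, 10): total = 1077.5
  Amber (9, 14): total = 2697.3
  Violet (13, 11): total = 3181.1
Minimum is at Green with total 1077.5 km.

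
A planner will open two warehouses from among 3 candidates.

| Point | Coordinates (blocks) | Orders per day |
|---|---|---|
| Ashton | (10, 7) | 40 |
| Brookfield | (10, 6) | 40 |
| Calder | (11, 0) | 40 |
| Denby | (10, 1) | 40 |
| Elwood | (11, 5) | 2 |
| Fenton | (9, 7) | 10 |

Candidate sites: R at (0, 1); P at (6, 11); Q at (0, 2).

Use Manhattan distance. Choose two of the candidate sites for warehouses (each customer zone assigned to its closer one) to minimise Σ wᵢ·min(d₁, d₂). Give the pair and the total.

{R, P}, total 1652

Evaluate every pair (each demand assigned to the nearer of the two):
  {R, P}: total = 1652
  {P, Q}: total = 1732
  {R, Q}: total = 2208
Best pair: {R, P} with total 1652.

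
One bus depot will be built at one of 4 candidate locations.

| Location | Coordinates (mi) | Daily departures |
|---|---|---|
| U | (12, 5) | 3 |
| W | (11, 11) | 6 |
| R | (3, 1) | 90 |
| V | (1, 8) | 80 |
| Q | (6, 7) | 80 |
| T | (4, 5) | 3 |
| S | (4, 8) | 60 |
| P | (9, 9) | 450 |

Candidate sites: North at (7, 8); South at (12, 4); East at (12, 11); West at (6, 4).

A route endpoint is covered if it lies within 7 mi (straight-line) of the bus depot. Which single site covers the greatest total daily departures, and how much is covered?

West, covering 766

Coverage radius r = 7 mi; a point is covered iff (Δx)²+(Δy)² ≤ 7² = 49.
  North (7, 8): covers {U, W, V, Q, T, S, P} → 682
  South (12, 4): covers {U, Q, P} → 533
  East (12, 11): covers {U, W, P} → 459
  West (6, 4): covers {U, R, V, Q, T, S, P} → 766
Maximum coverage at West: 766 daily departures.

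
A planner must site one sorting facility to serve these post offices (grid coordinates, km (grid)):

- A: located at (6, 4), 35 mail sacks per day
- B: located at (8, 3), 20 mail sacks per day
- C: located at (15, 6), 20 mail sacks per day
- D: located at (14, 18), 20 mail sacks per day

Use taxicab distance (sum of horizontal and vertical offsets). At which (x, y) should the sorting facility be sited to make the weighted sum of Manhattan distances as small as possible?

Manhattan distance separates: Σwᵢ(|x−xᵢ|+|y−yᵢ|) = Σwᵢ|x−xᵢ| + Σwᵢ|y−yᵢ|, so x and y are optimised independently as 1-D weighted medians.
Total weight W = 95; half = 47.5.
x-coordinate, sorted with cumulative weight:
  x=6 (A, w=35) cum 35
  x=8 (B, w=20) cum 55  ← median
  x=14 (D, w=20) cum 75
  x=15 (C, w=20) cum 95
⇒ x* = 8
y-coordinate, sorted with cumulative weight:
  y=3 (B, w=20) cum 20
  y=4 (A, w=35) cum 55  ← median
  y=6 (C, w=20) cum 75
  y=18 (D, w=20) cum 95
⇒ y* = 4

(8, 4)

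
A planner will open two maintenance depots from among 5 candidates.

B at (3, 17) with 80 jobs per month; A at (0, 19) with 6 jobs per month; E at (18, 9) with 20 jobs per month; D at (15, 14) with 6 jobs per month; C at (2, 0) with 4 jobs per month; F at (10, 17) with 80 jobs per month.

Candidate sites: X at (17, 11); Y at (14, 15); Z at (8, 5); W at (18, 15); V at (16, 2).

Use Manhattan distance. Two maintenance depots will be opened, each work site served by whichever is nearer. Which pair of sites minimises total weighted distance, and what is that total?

Evaluate every pair (each demand assigned to the nearer of the two):
  {X, Y}: total = 1804
  {Y, W}: total = 1868
  {Y, Z}: total = 1884
  {Y, V}: total = 1884
  {X, W}: total = 2480
  {Z, W}: total = 2480
  {W, V}: total = 2500
  {X, Z}: total = 2666
  {Z, V}: total = 2914
  {X, V}: total = 2944
Best pair: {X, Y} with total 1804.

{X, Y}, total 1804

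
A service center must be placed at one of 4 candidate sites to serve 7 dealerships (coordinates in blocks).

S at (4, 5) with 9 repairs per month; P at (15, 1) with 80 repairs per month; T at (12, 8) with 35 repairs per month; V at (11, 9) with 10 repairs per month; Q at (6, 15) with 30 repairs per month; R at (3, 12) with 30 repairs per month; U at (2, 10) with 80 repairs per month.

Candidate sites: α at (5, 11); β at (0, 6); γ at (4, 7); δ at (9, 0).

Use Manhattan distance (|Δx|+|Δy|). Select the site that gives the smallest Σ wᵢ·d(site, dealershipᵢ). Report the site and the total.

α, total 2653 blocks

Total weighted distance at each candidate:
  α (5, 11): total = 2653
  β (0, 6): total = 3475
  γ (4, 7): total = 2663
  δ (9, 0): total = 3585
Minimum is at α with total 2653 blocks.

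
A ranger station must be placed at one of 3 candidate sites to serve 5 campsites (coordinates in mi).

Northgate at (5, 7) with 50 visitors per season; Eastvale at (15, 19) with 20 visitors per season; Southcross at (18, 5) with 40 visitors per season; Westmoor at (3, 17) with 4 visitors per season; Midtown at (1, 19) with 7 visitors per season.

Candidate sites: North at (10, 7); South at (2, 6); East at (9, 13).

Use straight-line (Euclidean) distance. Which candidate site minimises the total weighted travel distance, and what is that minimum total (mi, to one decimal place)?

Total weighted distance at each candidate:
  North (10, 7): total = 993.7
  South (2, 6): total = 1302.5
  East (9, 13): total = 1110.8
Minimum is at North with total 993.7 mi.

North, total 993.7 mi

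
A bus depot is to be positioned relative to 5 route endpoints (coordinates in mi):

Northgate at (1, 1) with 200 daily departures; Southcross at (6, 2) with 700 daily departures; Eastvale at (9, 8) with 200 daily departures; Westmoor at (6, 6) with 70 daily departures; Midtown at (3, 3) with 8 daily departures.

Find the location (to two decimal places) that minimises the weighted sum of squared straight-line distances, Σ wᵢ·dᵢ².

(5.64, 3.09)

The minimiser of Σwᵢ‖p−pᵢ‖² is the weighted centroid p* = (Σwᵢpᵢ)/(Σwᵢ).
Σwᵢ = 1178.
Σwᵢxᵢ = 200·1 + 700·6 + 200·9 + 70·6 + 8·3 = 6644.
Σwᵢyᵢ = 200·1 + 700·2 + 200·8 + 70·6 + 8·3 = 3644.
x* = 6644/1178 = 5.64, y* = 3644/1178 = 3.09.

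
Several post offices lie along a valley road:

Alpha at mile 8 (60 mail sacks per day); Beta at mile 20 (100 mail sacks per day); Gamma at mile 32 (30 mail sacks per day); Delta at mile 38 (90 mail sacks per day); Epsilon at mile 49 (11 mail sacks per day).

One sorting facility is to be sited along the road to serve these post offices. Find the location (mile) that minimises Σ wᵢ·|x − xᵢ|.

For a sum of weighted absolute distances on a line, the optimum is the weighted median (not the mean). Total weight W = 291; half-weight = 145.5.
Sort by position and accumulate weight:
  mile 8 (Alpha, w=60) → cum 60
  mile 20 (Beta, w=100) → cum 160  ≥ 145.5 → median here
  mile 32 (Gamma, w=30) → cum 190
  mile 38 (Delta, w=90) → cum 280
  mile 49 (Epsilon, w=11) → cum 291
Optimal location: mile 20.

x = 20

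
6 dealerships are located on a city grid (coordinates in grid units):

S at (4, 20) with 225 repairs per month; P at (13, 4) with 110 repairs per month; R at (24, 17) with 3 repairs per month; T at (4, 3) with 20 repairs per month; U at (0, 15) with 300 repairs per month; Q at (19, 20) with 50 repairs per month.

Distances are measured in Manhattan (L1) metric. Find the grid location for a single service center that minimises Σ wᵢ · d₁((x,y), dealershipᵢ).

(4, 15)

Manhattan distance separates: Σwᵢ(|x−xᵢ|+|y−yᵢ|) = Σwᵢ|x−xᵢ| + Σwᵢ|y−yᵢ|, so x and y are optimised independently as 1-D weighted medians.
Total weight W = 708; half = 354.
x-coordinate, sorted with cumulative weight:
  x=0 (U, w=300) cum 300
  x=4 (S, w=225) cum 525  ← median
  x=4 (T, w=20) cum 545
  x=13 (P, w=110) cum 655
  x=19 (Q, w=50) cum 705
  x=24 (R, w=3) cum 708
⇒ x* = 4
y-coordinate, sorted with cumulative weight:
  y=3 (T, w=20) cum 20
  y=4 (P, w=110) cum 130
  y=15 (U, w=300) cum 430  ← median
  y=17 (R, w=3) cum 433
  y=20 (S, w=225) cum 658
  y=20 (Q, w=50) cum 708
⇒ y* = 15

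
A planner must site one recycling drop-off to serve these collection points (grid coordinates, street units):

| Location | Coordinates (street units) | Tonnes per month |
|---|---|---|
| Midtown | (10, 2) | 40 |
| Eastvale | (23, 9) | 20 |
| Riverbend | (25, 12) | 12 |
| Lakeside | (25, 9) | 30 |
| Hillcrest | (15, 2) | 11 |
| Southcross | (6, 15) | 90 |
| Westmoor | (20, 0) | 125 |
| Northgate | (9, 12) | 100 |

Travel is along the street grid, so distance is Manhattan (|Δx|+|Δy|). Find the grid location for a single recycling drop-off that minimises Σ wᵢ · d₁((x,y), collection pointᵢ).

Manhattan distance separates: Σwᵢ(|x−xᵢ|+|y−yᵢ|) = Σwᵢ|x−xᵢ| + Σwᵢ|y−yᵢ|, so x and y are optimised independently as 1-D weighted medians.
Total weight W = 428; half = 214.
x-coordinate, sorted with cumulative weight:
  x=6 (Southcross, w=90) cum 90
  x=9 (Northgate, w=100) cum 190
  x=10 (Midtown, w=40) cum 230  ← median
  x=15 (Hillcrest, w=11) cum 241
  x=20 (Westmoor, w=125) cum 366
  x=23 (Eastvale, w=20) cum 386
  x=25 (Riverbend, w=12) cum 398
  x=25 (Lakeside, w=30) cum 428
⇒ x* = 10
y-coordinate, sorted with cumulative weight:
  y=0 (Westmoor, w=125) cum 125
  y=2 (Midtown, w=40) cum 165
  y=2 (Hillcrest, w=11) cum 176
  y=9 (Eastvale, w=20) cum 196
  y=9 (Lakeside, w=30) cum 226  ← median
  y=12 (Riverbend, w=12) cum 238
  y=12 (Northgate, w=100) cum 338
  y=15 (Southcross, w=90) cum 428
⇒ y* = 9

(10, 9)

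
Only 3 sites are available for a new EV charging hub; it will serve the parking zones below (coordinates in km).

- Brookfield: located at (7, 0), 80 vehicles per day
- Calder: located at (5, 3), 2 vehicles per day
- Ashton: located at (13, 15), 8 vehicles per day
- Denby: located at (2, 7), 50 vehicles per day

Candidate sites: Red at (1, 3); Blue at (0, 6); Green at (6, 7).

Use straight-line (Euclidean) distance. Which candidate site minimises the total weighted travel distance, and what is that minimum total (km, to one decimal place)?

Green, total 859.0 km

Total weighted distance at each candidate:
  Red (1, 3): total = 886.6
  Blue (0, 6): total = 987.5
  Green (6, 7): total = 859.0
Minimum is at Green with total 859.0 km.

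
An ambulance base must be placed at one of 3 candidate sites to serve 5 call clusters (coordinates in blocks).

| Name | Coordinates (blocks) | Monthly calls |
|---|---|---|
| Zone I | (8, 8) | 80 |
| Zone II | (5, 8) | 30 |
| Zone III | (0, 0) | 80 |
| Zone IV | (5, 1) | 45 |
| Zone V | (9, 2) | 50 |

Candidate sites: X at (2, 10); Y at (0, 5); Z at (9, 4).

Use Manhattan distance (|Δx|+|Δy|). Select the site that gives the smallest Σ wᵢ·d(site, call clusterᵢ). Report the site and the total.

Z, total 2095 blocks

Total weighted distance at each candidate:
  X (2, 10): total = 3040
  Y (0, 5): total = 2525
  Z (9, 4): total = 2095
Minimum is at Z with total 2095 blocks.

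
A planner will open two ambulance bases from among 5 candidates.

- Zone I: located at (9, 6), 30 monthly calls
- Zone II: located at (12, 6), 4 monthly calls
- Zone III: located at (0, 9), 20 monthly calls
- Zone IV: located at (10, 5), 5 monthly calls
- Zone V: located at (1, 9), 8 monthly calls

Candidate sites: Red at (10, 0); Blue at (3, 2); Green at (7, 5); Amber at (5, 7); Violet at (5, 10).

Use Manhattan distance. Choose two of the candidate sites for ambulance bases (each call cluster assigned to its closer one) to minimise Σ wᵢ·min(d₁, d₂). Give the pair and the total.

{Green, Violet}, total 289

Evaluate every pair (each demand assigned to the nearer of the two):
  {Green, Violet}: total = 289
  {Green, Amber}: total = 317
  {Amber, Violet}: total = 377
  {Red, Amber}: total = 395
  {Blue, Green}: total = 401
  {Blue, Amber}: total = 405
  {Red, Violet}: total = 427
  {Red, Green}: total = 429
  {Blue, Violet}: total = 494
  {Red, Blue}: total = 539
Best pair: {Green, Violet} with total 289.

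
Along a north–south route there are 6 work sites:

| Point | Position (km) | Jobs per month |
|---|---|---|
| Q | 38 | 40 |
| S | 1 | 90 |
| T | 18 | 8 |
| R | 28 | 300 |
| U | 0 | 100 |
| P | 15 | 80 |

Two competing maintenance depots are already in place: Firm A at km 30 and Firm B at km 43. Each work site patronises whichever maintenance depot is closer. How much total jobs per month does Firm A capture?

578

The indifferent point is the midpoint (30+43)/2 = 36.5; work sites left of it (closer to Firm A at 30) go to Firm A, those right go to Firm B.
  U at 0 (w=100) → Firm A
  S at 1 (w=90) → Firm A
  P at 15 (w=80) → Firm A
  T at 18 (w=8) → Firm A
  R at 28 (w=300) → Firm A
  Q at 38 (w=40) → Firm B
Firm A captures 578; Firm B captures 40.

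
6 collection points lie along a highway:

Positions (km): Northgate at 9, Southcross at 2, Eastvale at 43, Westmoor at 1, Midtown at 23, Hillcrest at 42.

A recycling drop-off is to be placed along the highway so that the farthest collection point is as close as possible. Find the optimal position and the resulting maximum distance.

location 22, max distance 21

The 1-center on a line is the midpoint of the two extreme points: leftmost at 1, rightmost at 43.
Optimal location = (1 + 43)/2 = 22; maximum distance = (43 − 1)/2 = 21.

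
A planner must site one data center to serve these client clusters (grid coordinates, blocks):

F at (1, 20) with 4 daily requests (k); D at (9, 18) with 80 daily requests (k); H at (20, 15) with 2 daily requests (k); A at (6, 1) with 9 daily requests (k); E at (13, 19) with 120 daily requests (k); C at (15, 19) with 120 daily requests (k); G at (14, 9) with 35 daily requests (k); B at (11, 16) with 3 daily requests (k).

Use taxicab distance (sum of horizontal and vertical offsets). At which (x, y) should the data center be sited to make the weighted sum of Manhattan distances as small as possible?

(13, 19)

Manhattan distance separates: Σwᵢ(|x−xᵢ|+|y−yᵢ|) = Σwᵢ|x−xᵢ| + Σwᵢ|y−yᵢ|, so x and y are optimised independently as 1-D weighted medians.
Total weight W = 373; half = 186.5.
x-coordinate, sorted with cumulative weight:
  x=1 (F, w=4) cum 4
  x=6 (A, w=9) cum 13
  x=9 (D, w=80) cum 93
  x=11 (B, w=3) cum 96
  x=13 (E, w=120) cum 216  ← median
  x=14 (G, w=35) cum 251
  x=15 (C, w=120) cum 371
  x=20 (H, w=2) cum 373
⇒ x* = 13
y-coordinate, sorted with cumulative weight:
  y=1 (A, w=9) cum 9
  y=9 (G, w=35) cum 44
  y=15 (H, w=2) cum 46
  y=16 (B, w=3) cum 49
  y=18 (D, w=80) cum 129
  y=19 (E, w=120) cum 249  ← median
  y=19 (C, w=120) cum 369
  y=20 (F, w=4) cum 373
⇒ y* = 19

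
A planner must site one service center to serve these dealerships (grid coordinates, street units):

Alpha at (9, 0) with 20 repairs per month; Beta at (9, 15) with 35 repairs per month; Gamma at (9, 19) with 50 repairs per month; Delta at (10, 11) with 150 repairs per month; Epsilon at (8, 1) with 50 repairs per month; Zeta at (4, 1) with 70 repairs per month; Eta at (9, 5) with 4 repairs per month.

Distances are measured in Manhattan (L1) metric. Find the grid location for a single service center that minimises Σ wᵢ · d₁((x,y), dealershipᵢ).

Manhattan distance separates: Σwᵢ(|x−xᵢ|+|y−yᵢ|) = Σwᵢ|x−xᵢ| + Σwᵢ|y−yᵢ|, so x and y are optimised independently as 1-D weighted medians.
Total weight W = 379; half = 189.5.
x-coordinate, sorted with cumulative weight:
  x=4 (Zeta, w=70) cum 70
  x=8 (Epsilon, w=50) cum 120
  x=9 (Alpha, w=20) cum 140
  x=9 (Beta, w=35) cum 175
  x=9 (Gamma, w=50) cum 225  ← median
  x=9 (Eta, w=4) cum 229
  x=10 (Delta, w=150) cum 379
⇒ x* = 9
y-coordinate, sorted with cumulative weight:
  y=0 (Alpha, w=20) cum 20
  y=1 (Epsilon, w=50) cum 70
  y=1 (Zeta, w=70) cum 140
  y=5 (Eta, w=4) cum 144
  y=11 (Delta, w=150) cum 294  ← median
  y=15 (Beta, w=35) cum 329
  y=19 (Gamma, w=50) cum 379
⇒ y* = 11

(9, 11)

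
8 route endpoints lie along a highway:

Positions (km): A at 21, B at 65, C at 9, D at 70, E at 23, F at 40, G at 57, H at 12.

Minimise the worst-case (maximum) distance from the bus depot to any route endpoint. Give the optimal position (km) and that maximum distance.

The 1-center on a line is the midpoint of the two extreme points: leftmost at 9, rightmost at 70.
Optimal location = (9 + 70)/2 = 39.5; maximum distance = (70 − 9)/2 = 30.5.

location 39.5, max distance 30.5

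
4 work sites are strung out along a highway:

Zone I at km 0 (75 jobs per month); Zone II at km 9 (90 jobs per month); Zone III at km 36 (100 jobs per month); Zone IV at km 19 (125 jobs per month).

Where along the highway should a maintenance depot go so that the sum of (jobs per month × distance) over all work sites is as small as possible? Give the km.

For a sum of weighted absolute distances on a line, the optimum is the weighted median (not the mean). Total weight W = 390; half-weight = 195.
Sort by position and accumulate weight:
  km 0 (Zone I, w=75) → cum 75
  km 9 (Zone II, w=90) → cum 165
  km 19 (Zone IV, w=125) → cum 290  ≥ 195 → median here
  km 36 (Zone III, w=100) → cum 390
Optimal location: km 19.

x = 19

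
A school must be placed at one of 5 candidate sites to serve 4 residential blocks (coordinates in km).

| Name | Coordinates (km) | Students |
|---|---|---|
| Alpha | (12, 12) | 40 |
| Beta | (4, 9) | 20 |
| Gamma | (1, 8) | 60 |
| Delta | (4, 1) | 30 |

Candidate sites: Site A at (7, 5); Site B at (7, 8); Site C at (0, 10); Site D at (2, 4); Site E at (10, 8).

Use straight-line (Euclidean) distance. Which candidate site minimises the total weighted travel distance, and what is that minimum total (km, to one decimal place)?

Site B, total 907.8 km

Total weighted distance at each candidate:
  Site A (7, 5): total = 996.6
  Site B (7, 8): total = 907.8
  Site C (0, 10): total = 998.7
  Site D (2, 4): total = 975.5
  Site E (10, 8): total = 1117.1
Minimum is at Site B with total 907.8 km.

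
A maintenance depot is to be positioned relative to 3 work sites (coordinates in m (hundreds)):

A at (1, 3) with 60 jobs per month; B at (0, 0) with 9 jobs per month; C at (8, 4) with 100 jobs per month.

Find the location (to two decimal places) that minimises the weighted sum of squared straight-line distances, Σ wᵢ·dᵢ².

The minimiser of Σwᵢ‖p−pᵢ‖² is the weighted centroid p* = (Σwᵢpᵢ)/(Σwᵢ).
Σwᵢ = 169.
Σwᵢxᵢ = 60·1 + 9·0 + 100·8 = 860.
Σwᵢyᵢ = 60·3 + 9·0 + 100·4 = 580.
x* = 860/169 = 5.09, y* = 580/169 = 3.43.

(5.09, 3.43)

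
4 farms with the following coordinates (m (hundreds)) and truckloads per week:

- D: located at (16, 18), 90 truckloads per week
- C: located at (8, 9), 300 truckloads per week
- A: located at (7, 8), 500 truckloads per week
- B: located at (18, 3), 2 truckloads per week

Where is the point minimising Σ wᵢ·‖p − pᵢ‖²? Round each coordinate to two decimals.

(8.27, 9.33)

The minimiser of Σwᵢ‖p−pᵢ‖² is the weighted centroid p* = (Σwᵢpᵢ)/(Σwᵢ).
Σwᵢ = 892.
Σwᵢxᵢ = 90·16 + 300·8 + 500·7 + 2·18 = 7376.
Σwᵢyᵢ = 90·18 + 300·9 + 500·8 + 2·3 = 8326.
x* = 7376/892 = 8.27, y* = 8326/892 = 9.33.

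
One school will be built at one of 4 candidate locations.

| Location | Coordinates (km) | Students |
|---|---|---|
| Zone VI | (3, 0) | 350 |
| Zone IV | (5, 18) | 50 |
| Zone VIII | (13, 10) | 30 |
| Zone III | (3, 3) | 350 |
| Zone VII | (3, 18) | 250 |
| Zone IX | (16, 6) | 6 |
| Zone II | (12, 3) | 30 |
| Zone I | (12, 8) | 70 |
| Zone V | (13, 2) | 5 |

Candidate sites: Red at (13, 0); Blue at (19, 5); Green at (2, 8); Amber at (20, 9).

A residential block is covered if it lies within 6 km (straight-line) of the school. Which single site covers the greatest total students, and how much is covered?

Coverage radius r = 6 km; a point is covered iff (Δx)²+(Δy)² ≤ 6² = 36.
  Red (13, 0): covers {Zone II, Zone V} → 35
  Blue (19, 5): covers {Zone IX} → 6
  Green (2, 8): covers {Zone III} → 350
  Amber (20, 9): covers {Zone IX} → 6
Maximum coverage at Green: 350 students.

Green, covering 350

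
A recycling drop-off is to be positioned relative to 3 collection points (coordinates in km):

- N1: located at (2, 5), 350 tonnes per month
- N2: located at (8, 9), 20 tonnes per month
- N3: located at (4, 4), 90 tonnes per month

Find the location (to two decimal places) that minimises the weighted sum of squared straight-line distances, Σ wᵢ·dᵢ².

The minimiser of Σwᵢ‖p−pᵢ‖² is the weighted centroid p* = (Σwᵢpᵢ)/(Σwᵢ).
Σwᵢ = 460.
Σwᵢxᵢ = 350·2 + 20·8 + 90·4 = 1220.
Σwᵢyᵢ = 350·5 + 20·9 + 90·4 = 2290.
x* = 1220/460 = 2.65, y* = 2290/460 = 4.98.

(2.65, 4.98)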